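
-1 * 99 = -99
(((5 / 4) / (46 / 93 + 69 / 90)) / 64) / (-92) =-775 / 4604416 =-0.00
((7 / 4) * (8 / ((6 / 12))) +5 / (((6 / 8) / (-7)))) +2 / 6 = -18.33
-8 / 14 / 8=-1 / 14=-0.07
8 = 8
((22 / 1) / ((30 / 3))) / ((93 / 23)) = 253 / 465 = 0.54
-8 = -8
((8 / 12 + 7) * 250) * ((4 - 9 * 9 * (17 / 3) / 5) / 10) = -50485 / 3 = -16828.33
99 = 99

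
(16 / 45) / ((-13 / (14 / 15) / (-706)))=158144 / 8775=18.02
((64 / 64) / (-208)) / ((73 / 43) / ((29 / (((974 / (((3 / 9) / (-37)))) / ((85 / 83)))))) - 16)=105995 / 136605798368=0.00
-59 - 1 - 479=-539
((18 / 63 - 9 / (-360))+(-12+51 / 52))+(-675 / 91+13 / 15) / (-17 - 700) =-83772293 / 7829640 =-10.70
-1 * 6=-6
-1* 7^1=-7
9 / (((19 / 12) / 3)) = 324 / 19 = 17.05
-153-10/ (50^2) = -38251/ 250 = -153.00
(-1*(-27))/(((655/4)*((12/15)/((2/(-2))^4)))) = 27/131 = 0.21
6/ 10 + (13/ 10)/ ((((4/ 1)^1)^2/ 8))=5/ 4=1.25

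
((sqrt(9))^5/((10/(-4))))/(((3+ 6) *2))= -27/5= -5.40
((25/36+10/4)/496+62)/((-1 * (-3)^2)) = -1107187/160704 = -6.89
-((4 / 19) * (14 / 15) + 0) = -56 / 285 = -0.20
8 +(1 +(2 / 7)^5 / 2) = 151279 / 16807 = 9.00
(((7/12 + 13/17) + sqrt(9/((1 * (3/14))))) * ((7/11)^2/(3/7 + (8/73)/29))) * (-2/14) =-103733 * sqrt(42)/775247 - 2593325/14377308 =-1.05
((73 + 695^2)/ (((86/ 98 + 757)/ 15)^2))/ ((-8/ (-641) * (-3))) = -2534685098925/ 501484544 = -5054.36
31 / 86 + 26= 2267 / 86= 26.36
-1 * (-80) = 80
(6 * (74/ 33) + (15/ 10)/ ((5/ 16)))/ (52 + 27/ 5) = 1004/ 3157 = 0.32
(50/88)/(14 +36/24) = 25/682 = 0.04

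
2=2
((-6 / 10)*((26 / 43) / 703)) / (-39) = 2 / 151145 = 0.00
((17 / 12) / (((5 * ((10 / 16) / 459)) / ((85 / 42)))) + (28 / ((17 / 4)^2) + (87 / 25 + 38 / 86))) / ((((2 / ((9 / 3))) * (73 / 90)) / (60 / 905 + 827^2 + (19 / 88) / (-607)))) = 165628867968587037852567 / 306977921271560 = 539546516.19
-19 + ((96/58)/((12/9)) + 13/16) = -7863/464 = -16.95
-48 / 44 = -12 / 11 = -1.09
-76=-76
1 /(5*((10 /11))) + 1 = 61 /50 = 1.22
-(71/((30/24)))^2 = -80656/25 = -3226.24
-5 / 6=-0.83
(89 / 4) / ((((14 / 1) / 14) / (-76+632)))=12371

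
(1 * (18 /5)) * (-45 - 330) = -1350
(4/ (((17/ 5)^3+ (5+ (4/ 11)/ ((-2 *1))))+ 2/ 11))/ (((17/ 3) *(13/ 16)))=4000/ 203983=0.02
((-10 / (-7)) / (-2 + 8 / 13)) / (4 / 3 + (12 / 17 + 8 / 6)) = -1105 / 3612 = -0.31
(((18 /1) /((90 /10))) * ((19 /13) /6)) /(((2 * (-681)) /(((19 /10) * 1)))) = -361 /531180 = -0.00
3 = 3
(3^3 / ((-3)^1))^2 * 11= 891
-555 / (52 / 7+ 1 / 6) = -23310 / 319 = -73.07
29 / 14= 2.07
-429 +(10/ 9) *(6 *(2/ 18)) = -11563/ 27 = -428.26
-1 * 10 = -10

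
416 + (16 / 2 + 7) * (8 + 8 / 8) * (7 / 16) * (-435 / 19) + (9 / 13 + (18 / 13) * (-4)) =-3719095 / 3952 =-941.07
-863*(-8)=6904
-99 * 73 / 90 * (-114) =45771 / 5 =9154.20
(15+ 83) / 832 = 49 / 416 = 0.12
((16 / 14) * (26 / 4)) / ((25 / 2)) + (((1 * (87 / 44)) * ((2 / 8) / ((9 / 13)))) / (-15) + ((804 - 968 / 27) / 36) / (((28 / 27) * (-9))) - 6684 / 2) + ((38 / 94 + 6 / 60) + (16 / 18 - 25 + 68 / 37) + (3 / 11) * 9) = -1326405962999 / 394405200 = -3363.05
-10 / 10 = -1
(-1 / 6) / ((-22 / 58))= 29 / 66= 0.44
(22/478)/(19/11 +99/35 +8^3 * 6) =4235/283089286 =0.00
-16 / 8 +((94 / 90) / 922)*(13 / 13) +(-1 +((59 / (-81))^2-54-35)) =-2766569647 / 30246210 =-91.47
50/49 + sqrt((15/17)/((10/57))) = 50/49 + 3 * sqrt(646)/34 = 3.26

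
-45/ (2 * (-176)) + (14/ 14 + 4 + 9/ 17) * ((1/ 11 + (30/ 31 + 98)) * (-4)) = -23906189/ 10912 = -2190.82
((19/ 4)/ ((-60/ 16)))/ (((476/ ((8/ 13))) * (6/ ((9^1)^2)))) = -171/ 7735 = -0.02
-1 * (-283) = 283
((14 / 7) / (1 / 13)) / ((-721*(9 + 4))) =-2 / 721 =-0.00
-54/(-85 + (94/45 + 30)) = 2430/2381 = 1.02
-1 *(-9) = 9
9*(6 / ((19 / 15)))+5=905 / 19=47.63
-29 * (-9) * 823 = 214803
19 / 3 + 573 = 1738 / 3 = 579.33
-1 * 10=-10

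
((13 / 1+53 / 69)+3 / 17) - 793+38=-869258 / 1173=-741.06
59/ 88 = 0.67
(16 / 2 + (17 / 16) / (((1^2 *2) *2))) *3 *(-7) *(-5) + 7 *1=874.89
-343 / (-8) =343 / 8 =42.88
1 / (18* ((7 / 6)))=1 / 21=0.05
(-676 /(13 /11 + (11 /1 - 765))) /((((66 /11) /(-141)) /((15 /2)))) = -7755 /49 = -158.27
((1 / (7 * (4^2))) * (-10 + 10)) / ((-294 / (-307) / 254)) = 0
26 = 26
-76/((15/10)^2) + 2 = -286/9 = -31.78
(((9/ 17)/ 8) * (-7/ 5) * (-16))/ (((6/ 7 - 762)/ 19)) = -0.04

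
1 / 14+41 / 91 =95 / 182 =0.52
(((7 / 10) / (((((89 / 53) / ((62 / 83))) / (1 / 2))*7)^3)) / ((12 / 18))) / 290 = 13305584121 / 114558777549172600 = 0.00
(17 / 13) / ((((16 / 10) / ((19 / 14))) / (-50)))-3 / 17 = -688559 / 12376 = -55.64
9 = 9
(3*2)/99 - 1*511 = -16861/33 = -510.94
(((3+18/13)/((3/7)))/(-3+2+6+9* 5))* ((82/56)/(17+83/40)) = 779/49595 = 0.02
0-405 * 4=-1620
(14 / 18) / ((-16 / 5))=-35 / 144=-0.24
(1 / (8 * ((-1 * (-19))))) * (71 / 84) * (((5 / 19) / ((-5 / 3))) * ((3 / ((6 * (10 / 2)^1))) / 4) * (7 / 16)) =-71 / 7393280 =-0.00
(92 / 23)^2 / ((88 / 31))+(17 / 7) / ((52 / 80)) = 9.37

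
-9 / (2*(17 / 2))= -9 / 17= -0.53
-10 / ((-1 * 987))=10 / 987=0.01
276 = 276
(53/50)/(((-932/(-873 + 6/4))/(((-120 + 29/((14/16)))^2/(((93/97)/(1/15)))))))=519.96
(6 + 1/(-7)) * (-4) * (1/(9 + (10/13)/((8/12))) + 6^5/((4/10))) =-105209813/231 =-455453.74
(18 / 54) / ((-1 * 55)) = -1 / 165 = -0.01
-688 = -688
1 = 1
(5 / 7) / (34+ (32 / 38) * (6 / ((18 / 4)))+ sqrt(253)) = 7410 / 289637-16245 * sqrt(253) / 22302049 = 0.01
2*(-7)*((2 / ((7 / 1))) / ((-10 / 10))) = 4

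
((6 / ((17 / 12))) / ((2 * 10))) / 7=18 / 595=0.03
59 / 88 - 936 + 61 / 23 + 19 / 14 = -13194945 / 14168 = -931.32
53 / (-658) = -53 / 658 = -0.08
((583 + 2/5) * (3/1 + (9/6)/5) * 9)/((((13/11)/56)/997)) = 266034985524/325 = 818569186.23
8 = 8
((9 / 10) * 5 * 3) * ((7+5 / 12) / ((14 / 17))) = 13617 / 112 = 121.58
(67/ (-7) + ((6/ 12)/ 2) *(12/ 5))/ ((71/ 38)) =-11932/ 2485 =-4.80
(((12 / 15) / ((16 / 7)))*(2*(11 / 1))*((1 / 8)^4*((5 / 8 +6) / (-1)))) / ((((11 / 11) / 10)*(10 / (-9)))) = 36729 / 327680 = 0.11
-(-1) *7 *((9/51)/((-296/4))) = -21/1258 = -0.02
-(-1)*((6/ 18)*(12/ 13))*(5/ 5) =4/ 13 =0.31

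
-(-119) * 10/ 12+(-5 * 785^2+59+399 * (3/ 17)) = -314251435/ 102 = -3080896.42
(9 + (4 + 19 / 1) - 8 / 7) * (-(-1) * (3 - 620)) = -133272 / 7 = -19038.86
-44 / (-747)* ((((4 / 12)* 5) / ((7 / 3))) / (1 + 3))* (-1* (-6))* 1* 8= 0.50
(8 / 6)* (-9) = -12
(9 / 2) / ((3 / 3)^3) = 9 / 2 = 4.50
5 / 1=5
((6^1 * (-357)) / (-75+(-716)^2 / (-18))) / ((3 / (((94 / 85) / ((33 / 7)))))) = 82908 / 14135165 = 0.01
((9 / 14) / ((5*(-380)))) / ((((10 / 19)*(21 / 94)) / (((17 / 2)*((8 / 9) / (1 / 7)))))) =-799 / 5250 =-0.15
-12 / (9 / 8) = -32 / 3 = -10.67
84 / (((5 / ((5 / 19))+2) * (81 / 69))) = 92 / 27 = 3.41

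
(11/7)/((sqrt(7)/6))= 66 * sqrt(7)/49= 3.56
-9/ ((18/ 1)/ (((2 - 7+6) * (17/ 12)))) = -17/ 24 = -0.71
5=5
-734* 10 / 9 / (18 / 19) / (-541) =69730 / 43821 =1.59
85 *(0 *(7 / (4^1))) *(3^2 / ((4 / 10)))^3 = 0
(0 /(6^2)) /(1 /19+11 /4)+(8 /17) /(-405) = -8 /6885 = -0.00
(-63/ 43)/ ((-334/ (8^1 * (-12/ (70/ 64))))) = -13824/ 35905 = -0.39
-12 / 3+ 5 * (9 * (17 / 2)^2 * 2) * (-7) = -91043 / 2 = -45521.50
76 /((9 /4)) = 304 /9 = 33.78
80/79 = 1.01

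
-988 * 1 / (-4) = 247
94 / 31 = 3.03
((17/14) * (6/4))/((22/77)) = 51/8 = 6.38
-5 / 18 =-0.28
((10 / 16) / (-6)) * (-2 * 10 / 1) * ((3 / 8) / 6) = 25 / 192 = 0.13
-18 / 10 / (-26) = 9 / 130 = 0.07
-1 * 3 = -3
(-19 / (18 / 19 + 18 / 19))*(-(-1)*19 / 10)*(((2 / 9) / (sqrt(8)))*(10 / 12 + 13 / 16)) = -541861*sqrt(2) / 311040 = -2.46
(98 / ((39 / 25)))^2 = 6002500 / 1521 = 3946.42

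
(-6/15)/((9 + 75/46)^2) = -4232/1195605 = -0.00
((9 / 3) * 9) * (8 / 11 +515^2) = 78772041 / 11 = 7161094.64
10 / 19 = 0.53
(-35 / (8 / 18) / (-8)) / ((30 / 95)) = 1995 / 64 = 31.17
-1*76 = -76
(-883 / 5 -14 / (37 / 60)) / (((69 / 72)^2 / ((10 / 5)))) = -42475392 / 97865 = -434.02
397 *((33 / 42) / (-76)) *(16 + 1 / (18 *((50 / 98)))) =-31656383 / 478800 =-66.12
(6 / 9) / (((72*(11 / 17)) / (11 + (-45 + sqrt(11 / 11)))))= -17 / 36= -0.47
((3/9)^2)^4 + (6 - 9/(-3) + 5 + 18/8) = 426469/26244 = 16.25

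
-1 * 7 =-7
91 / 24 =3.79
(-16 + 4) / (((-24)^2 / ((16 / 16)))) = -1 / 48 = -0.02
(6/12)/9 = 0.06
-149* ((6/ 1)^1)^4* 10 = -1931040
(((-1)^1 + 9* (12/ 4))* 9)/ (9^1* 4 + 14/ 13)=1521/ 241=6.31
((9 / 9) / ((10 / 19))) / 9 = 0.21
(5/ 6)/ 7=5/ 42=0.12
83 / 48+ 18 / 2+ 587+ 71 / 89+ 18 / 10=12822983 / 21360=600.33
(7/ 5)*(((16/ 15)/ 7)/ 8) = 2/ 75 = 0.03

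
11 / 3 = 3.67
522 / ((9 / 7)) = 406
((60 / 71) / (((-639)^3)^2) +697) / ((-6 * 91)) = -1122987755736847862489 / 879700594881375800442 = -1.28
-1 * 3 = -3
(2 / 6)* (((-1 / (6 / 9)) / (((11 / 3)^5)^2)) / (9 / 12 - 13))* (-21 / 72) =-19683 / 726247888828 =-0.00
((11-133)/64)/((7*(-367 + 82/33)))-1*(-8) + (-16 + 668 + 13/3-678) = -110468297/8083488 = -13.67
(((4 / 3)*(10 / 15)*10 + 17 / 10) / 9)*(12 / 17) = 1906 / 2295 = 0.83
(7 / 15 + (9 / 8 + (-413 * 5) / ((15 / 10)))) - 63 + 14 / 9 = -517147 / 360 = -1436.52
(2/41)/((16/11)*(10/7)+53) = 154/173881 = 0.00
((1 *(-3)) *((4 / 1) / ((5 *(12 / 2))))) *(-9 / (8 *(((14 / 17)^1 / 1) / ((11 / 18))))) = 187 / 560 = 0.33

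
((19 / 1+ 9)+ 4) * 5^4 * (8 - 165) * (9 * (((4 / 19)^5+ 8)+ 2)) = -699774515640000 / 2476099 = -282611687.03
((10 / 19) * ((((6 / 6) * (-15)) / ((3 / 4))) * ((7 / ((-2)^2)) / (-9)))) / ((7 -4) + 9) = 175 / 1026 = 0.17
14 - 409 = -395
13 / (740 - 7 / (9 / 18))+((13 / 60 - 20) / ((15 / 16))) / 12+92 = 14743871 / 163350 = 90.26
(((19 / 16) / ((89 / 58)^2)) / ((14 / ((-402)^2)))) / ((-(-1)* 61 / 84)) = 3873405474 / 483181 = 8016.47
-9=-9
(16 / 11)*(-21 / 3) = -112 / 11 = -10.18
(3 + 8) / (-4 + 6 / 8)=-44 / 13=-3.38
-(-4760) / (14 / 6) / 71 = 2040 / 71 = 28.73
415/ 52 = 7.98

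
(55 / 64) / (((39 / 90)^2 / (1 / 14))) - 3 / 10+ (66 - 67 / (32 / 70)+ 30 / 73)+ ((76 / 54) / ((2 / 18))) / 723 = -80.11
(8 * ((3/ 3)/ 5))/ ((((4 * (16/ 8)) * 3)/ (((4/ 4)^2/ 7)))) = 1/ 105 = 0.01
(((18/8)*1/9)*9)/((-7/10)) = -45/14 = -3.21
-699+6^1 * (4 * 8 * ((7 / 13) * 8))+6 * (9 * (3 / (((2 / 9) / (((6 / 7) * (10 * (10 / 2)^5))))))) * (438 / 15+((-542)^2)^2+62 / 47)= 7207209675348456697785 / 4277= 1685108645159798152.39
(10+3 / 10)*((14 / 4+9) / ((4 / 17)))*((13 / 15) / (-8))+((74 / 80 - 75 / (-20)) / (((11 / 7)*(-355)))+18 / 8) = -38876437 / 681600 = -57.04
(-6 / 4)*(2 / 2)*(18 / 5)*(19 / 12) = -171 / 20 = -8.55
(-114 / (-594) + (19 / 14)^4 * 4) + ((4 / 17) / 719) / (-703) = 112429976948911 / 8169970394124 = 13.76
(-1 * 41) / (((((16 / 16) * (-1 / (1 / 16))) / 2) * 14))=41 / 112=0.37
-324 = -324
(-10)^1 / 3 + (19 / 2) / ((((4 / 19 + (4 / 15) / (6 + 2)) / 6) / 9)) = 875840 / 417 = 2100.34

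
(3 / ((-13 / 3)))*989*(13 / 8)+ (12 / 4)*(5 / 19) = -168999 / 152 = -1111.84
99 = 99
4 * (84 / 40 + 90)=1842 / 5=368.40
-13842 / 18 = -769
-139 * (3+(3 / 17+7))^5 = -21539981000927 / 1419857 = -15170528.44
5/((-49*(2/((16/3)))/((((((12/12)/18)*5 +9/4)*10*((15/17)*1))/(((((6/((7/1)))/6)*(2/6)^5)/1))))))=-175500/17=-10323.53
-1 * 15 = -15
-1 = -1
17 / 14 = 1.21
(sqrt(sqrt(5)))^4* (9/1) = 45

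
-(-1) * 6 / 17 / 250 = 3 / 2125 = 0.00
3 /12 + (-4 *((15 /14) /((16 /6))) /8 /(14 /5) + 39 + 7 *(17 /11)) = 1724677 /34496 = 50.00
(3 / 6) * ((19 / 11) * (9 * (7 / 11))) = 1197 / 242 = 4.95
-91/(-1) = 91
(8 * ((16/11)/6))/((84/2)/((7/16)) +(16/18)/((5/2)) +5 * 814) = 480/1031173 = 0.00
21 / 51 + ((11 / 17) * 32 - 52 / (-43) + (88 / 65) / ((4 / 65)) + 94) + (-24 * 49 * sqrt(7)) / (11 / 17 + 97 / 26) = -572.39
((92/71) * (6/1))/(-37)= -552/2627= -0.21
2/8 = 1/4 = 0.25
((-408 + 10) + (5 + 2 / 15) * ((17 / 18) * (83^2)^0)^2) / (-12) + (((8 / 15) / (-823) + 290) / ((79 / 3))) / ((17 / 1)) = 2155100020691 / 64460454480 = 33.43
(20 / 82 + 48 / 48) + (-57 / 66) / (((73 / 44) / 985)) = -1530907 / 2993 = -511.50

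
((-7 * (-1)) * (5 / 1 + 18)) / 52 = 161 / 52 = 3.10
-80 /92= -20 /23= -0.87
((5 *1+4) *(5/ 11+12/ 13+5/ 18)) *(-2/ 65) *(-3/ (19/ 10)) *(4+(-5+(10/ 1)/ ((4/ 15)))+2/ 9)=2816521/ 105963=26.58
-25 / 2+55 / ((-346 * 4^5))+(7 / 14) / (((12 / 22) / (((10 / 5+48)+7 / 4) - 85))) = -45683237 / 1062912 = -42.98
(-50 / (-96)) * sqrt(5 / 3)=25 * sqrt(15) / 144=0.67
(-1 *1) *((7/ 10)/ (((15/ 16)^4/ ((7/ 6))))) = -802816/ 759375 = -1.06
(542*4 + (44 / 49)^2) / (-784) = -650913 / 235298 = -2.77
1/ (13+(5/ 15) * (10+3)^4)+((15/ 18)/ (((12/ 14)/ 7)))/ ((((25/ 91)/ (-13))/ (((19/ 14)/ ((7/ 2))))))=-32142083/ 257400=-124.87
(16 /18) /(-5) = -8 /45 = -0.18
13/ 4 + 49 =209/ 4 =52.25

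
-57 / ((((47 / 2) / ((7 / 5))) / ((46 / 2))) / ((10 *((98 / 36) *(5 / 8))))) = -749455 / 564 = -1328.82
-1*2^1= -2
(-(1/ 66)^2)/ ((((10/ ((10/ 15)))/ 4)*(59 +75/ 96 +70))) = -32/ 67839255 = -0.00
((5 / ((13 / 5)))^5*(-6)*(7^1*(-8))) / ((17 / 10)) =32812500000 / 6311981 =5198.45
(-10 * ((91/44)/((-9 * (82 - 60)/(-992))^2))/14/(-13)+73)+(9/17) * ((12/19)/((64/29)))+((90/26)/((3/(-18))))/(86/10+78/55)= 73.93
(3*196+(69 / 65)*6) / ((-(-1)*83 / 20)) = 154536 / 1079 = 143.22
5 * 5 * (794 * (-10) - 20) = -199000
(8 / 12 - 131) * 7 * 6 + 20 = -5454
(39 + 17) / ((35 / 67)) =536 / 5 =107.20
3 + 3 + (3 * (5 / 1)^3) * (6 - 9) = -1119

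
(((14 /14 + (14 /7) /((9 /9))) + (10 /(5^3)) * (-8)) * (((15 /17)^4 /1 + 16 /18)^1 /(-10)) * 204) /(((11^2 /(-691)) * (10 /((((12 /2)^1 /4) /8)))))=4165083347 /540430000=7.71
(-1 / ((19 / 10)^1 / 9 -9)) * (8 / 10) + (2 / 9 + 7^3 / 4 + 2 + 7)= 95.06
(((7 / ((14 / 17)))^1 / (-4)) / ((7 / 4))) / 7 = -0.17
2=2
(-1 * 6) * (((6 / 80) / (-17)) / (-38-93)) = -9 / 44540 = -0.00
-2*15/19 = -30/19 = -1.58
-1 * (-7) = 7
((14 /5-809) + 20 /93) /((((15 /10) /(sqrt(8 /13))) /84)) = -41975696 * sqrt(26) /6045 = -35406.93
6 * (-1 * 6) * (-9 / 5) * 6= 1944 / 5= 388.80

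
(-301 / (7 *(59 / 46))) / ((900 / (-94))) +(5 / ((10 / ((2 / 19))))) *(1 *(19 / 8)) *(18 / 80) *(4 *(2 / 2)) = 767623 / 212400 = 3.61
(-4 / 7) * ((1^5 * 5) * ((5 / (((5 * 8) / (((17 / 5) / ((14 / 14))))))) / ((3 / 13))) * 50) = -5525 / 21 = -263.10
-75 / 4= -18.75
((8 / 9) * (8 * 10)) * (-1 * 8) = -5120 / 9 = -568.89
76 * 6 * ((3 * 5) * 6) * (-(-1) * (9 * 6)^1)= 2216160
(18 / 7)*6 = 108 / 7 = 15.43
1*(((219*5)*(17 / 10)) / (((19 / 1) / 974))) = 95426.37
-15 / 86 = -0.17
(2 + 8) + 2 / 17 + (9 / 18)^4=2769 / 272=10.18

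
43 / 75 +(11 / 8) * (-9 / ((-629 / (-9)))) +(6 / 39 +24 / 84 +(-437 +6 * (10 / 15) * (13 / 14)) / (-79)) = 6.32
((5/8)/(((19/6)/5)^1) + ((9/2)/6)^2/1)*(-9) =-4239/304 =-13.94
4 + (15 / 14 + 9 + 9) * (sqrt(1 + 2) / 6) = 4 + 89 * sqrt(3) / 28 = 9.51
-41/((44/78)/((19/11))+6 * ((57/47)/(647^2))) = -125.53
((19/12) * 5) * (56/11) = 40.30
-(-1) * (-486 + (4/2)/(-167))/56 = -20291/2338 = -8.68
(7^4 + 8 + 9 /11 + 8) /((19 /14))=372344 /209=1781.55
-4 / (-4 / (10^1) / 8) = 80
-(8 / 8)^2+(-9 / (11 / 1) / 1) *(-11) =8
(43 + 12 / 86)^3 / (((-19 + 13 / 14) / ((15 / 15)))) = -89363419250 / 20115271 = -4442.57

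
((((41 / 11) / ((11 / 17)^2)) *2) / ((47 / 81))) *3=5758614 / 62557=92.05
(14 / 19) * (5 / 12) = 35 / 114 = 0.31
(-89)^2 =7921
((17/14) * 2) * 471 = 8007/7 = 1143.86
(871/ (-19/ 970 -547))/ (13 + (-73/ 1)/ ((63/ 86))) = 53226810/ 2896594531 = 0.02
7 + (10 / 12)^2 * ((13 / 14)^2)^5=76338635350177 / 10413167579136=7.33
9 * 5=45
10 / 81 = 0.12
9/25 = 0.36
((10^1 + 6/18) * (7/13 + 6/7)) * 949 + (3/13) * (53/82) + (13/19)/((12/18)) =2910759911/212667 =13686.94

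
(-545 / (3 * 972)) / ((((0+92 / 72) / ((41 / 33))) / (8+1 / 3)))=-558625 / 368874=-1.51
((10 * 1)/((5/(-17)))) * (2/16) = -17/4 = -4.25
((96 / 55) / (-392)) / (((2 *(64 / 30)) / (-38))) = 171 / 4312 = 0.04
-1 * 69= -69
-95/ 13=-7.31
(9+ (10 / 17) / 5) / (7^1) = 155 / 119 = 1.30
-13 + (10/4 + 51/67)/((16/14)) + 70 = 64163/1072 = 59.85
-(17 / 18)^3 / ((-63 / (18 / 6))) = 4913 / 122472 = 0.04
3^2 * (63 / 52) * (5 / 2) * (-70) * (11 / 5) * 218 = -23794155 / 26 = -915159.81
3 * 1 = 3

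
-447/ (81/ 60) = -2980/ 9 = -331.11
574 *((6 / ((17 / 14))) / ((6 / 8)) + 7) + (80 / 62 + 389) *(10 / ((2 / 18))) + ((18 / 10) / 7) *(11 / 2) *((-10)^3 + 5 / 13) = 3981585261 / 95914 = 41512.03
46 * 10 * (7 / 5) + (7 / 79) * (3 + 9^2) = 651.44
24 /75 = 8 /25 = 0.32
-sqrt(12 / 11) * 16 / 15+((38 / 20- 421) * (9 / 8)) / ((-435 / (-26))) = -163449 / 5800- 32 * sqrt(33) / 165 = -29.29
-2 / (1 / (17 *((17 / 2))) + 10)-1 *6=-8965 / 1446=-6.20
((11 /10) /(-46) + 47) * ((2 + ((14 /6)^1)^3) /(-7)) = -136171 /1380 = -98.67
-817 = -817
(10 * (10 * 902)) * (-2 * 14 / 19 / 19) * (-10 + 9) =6996.12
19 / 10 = 1.90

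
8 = 8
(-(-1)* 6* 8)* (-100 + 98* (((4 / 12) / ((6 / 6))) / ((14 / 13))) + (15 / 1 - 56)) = -5312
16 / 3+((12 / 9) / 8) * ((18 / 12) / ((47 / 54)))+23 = 8071 / 282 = 28.62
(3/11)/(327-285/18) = 18/20537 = 0.00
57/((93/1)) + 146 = 4545/31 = 146.61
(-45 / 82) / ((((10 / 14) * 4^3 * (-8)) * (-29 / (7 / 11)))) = -441 / 13392896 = -0.00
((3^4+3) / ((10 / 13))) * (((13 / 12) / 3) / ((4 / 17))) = 20111 / 120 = 167.59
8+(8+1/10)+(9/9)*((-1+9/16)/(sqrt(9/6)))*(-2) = 7*sqrt(6)/24+161/10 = 16.81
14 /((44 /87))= 609 /22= 27.68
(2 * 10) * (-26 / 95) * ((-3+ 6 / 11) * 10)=28080 / 209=134.35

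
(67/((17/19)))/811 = 1273/13787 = 0.09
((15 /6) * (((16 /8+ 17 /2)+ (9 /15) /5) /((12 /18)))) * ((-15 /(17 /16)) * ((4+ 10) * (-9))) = 1204308 /17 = 70841.65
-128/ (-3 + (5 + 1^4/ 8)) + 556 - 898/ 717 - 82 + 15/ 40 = 40261463/ 97512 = 412.89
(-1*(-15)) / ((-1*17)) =-15 / 17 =-0.88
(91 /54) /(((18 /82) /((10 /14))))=2665 /486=5.48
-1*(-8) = 8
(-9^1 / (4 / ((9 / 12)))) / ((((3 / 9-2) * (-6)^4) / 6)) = 3 / 640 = 0.00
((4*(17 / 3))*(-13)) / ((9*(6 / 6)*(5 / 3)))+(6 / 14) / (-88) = -544679 / 27720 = -19.65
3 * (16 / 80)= 3 / 5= 0.60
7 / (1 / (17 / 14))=17 / 2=8.50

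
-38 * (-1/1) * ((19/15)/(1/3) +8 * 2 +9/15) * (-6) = -23256/5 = -4651.20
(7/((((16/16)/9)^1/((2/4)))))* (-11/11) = -63/2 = -31.50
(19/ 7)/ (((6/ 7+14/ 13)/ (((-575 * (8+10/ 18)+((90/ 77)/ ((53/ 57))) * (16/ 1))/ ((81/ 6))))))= -44447046085/ 87268104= -509.32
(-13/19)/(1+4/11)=-143/285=-0.50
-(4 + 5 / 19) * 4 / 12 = -27 / 19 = -1.42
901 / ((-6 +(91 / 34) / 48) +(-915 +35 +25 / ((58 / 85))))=-42642528 / 40195969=-1.06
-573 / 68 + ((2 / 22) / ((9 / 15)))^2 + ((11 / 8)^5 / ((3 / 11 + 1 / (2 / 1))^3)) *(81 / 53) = 9147898029553 / 1161476591616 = 7.88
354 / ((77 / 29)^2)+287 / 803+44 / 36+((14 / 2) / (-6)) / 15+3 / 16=16174298303 / 311628240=51.90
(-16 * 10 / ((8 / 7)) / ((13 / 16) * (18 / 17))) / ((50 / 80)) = -30464 / 117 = -260.38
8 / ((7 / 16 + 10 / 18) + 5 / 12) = 1152 / 203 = 5.67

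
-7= -7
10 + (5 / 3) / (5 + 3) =10.21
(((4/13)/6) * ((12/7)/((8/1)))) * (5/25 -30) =-149/455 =-0.33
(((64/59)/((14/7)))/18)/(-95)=-16/50445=-0.00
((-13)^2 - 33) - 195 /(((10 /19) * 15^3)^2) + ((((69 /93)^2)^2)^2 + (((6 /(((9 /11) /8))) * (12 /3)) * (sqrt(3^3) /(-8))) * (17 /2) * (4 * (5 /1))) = 8814174926999064726887 /64766413155675937500 - 14960 * sqrt(3) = -25775.39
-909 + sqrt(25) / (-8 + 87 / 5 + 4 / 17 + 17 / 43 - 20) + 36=-31828649 / 36438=-873.50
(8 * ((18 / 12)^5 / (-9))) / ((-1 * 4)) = 27 / 16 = 1.69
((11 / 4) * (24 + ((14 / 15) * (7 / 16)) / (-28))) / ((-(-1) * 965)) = 126643 / 1852800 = 0.07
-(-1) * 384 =384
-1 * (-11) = 11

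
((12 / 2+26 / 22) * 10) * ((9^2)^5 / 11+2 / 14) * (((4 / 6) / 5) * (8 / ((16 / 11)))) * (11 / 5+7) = 177393643265224 / 1155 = 153587569926.60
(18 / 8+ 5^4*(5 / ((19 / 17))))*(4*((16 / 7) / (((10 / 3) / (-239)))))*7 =-1219880856 / 95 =-12840851.12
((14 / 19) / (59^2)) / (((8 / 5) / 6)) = 105 / 132278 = 0.00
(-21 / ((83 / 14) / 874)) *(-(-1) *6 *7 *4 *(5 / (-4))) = 53960760 / 83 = 650129.64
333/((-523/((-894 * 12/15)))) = 1190808/2615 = 455.38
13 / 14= 0.93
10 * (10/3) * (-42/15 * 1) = -280/3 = -93.33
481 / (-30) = -481 / 30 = -16.03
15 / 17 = 0.88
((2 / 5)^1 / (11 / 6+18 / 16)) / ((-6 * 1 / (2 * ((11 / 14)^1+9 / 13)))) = -2152 / 32305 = -0.07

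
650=650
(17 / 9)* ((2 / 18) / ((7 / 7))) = 17 / 81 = 0.21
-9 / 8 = -1.12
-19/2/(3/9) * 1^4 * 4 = -114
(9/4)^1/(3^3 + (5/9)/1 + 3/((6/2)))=81/1028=0.08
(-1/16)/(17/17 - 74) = 1/1168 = 0.00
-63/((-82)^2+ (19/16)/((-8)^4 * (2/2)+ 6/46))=-94964688/10135596661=-0.01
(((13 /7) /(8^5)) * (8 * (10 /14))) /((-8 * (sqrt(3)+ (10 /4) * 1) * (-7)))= 25 /5619712-5 * sqrt(3) /2809856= 0.00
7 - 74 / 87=535 / 87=6.15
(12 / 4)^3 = 27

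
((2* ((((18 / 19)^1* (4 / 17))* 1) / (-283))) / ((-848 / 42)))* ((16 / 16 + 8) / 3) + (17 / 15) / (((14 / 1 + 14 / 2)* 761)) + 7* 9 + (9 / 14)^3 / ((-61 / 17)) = 1747462639833688063 / 27770003855579160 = 62.93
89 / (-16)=-89 / 16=-5.56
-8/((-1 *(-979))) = -8/979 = -0.01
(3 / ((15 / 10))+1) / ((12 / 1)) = 1 / 4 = 0.25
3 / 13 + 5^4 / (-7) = -8104 / 91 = -89.05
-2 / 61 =-0.03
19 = 19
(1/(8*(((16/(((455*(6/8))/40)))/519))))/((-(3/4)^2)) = -15743/256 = -61.50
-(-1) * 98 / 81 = 98 / 81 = 1.21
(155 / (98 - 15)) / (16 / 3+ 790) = 465 / 198038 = 0.00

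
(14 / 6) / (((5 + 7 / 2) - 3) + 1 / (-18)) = 3 / 7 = 0.43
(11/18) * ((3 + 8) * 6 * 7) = 847/3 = 282.33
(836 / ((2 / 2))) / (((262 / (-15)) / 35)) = -219450 / 131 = -1675.19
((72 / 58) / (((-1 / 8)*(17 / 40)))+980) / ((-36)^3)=-117905 / 5750352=-0.02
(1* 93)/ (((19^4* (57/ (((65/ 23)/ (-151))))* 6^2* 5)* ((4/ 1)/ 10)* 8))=-0.00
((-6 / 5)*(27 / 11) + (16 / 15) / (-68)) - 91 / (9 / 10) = -875768 / 8415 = -104.07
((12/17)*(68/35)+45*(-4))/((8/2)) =-1563/35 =-44.66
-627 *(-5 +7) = -1254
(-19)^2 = 361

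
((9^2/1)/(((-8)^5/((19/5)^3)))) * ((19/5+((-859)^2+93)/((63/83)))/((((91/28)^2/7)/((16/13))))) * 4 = -18905761184517/43940000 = -430263.11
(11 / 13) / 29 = 11 / 377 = 0.03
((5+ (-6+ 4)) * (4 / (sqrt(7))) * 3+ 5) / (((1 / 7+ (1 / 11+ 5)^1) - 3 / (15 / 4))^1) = 1925 / 1707+ 660 * sqrt(7) / 569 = 4.20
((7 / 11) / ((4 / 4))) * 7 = 49 / 11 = 4.45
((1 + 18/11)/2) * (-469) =-13601/22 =-618.23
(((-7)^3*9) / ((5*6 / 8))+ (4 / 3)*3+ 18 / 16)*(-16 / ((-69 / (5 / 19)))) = -65446 / 1311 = -49.92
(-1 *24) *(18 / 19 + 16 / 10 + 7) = -229.14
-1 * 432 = -432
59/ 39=1.51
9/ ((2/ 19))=171/ 2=85.50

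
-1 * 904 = -904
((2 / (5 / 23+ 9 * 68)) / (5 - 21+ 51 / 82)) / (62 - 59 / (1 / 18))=943 / 4439035250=0.00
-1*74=-74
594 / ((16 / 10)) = 1485 / 4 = 371.25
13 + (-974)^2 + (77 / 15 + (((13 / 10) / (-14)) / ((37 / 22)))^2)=19091805408787 / 20124300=948694.14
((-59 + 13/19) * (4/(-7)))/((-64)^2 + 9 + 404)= 0.01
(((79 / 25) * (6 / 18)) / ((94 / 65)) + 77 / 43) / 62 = 152731 / 3759060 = 0.04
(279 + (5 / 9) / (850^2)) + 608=1153543501 / 1300500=887.00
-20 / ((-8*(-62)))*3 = -15 / 124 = -0.12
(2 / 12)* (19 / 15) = 19 / 90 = 0.21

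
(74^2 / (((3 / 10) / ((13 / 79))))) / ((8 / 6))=177970 / 79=2252.78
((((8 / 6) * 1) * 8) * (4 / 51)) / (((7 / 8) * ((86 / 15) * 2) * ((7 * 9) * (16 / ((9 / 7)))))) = 80 / 752199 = 0.00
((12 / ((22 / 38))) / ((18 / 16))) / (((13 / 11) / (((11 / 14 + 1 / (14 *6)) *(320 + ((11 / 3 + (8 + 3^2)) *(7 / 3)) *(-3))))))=5356784 / 2457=2180.21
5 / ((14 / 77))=27.50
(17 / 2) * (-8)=-68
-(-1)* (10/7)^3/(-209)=-1000/71687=-0.01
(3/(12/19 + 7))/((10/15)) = 171/290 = 0.59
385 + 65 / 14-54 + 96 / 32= 338.64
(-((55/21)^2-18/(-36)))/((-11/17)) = 110347/9702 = 11.37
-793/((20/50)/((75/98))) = -297375/196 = -1517.22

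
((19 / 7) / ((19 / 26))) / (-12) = -13 / 42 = -0.31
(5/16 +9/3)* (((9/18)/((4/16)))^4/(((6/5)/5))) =1325/6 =220.83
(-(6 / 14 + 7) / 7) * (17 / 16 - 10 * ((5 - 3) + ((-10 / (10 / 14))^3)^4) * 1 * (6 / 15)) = 47169335096247715 / 196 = 240659872940039.36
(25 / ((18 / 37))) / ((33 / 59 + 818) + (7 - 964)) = -54575 / 147024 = -0.37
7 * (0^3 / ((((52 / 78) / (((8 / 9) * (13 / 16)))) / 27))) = 0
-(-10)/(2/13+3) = 130/41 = 3.17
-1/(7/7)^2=-1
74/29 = 2.55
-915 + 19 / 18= -913.94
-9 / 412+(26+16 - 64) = -22.02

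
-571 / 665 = -0.86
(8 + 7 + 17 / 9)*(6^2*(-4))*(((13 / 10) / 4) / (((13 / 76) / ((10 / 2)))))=-23104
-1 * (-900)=900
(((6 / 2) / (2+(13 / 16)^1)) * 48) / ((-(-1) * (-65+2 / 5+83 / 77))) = -2464 / 3057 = -0.81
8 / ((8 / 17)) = 17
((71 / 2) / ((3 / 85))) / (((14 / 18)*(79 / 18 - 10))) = -162945 / 707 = -230.47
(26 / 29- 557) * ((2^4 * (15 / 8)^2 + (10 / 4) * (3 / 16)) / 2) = -29270505 / 1856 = -15770.75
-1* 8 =-8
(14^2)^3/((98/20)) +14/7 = 1536642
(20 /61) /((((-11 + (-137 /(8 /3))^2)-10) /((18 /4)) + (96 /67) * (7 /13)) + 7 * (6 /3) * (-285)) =-0.00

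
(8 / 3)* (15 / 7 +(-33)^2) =20368 / 7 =2909.71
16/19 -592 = -11232/19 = -591.16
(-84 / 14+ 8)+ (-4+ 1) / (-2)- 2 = 3 / 2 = 1.50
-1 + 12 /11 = 1 /11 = 0.09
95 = 95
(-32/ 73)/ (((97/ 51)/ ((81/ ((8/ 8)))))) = -132192/ 7081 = -18.67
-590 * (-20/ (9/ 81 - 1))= -13275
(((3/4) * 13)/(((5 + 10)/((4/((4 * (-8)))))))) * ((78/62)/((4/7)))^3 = -264503421/305059840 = -0.87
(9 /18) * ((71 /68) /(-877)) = -71 /119272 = -0.00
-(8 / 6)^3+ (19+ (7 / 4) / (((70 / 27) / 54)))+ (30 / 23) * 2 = 691649 / 12420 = 55.69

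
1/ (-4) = -1/ 4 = -0.25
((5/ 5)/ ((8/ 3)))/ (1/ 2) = 3/ 4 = 0.75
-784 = -784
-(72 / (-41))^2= -5184 / 1681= -3.08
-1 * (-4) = 4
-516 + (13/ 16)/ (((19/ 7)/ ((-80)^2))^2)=1630533724/ 361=4516713.92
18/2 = 9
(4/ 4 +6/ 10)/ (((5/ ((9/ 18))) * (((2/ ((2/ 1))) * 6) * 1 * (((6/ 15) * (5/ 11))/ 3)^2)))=363/ 50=7.26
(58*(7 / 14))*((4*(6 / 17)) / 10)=348 / 85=4.09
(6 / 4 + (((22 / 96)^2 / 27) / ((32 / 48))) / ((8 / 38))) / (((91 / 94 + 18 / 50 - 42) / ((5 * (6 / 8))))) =-1475394625 / 10570272768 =-0.14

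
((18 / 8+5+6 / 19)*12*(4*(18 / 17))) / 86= 62100 / 13889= 4.47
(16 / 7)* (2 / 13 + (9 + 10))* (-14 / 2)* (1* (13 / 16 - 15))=56523 / 13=4347.92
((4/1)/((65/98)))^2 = 153664/4225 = 36.37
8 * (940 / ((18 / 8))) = 30080 / 9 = 3342.22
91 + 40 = 131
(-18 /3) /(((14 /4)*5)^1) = -0.34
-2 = -2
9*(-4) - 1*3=-39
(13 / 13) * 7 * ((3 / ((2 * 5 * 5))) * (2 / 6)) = 7 / 50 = 0.14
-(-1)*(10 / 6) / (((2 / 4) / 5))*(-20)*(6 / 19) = -2000 / 19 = -105.26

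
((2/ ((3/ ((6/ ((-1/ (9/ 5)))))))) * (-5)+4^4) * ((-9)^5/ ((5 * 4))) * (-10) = 8621154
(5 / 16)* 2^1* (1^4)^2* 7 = 35 / 8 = 4.38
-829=-829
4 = 4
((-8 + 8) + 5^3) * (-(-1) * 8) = 1000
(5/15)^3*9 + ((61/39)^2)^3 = 14.98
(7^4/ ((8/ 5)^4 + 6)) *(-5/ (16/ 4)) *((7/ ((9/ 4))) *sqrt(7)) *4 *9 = -70843.65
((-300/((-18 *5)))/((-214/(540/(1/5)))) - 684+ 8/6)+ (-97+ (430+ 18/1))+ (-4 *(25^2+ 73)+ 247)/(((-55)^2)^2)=-219551109014/587470125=-373.72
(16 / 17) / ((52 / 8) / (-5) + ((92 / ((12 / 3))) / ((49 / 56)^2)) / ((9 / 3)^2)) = 70560 / 152779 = 0.46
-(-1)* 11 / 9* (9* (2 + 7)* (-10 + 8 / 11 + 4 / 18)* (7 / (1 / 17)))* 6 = -639744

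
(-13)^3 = -2197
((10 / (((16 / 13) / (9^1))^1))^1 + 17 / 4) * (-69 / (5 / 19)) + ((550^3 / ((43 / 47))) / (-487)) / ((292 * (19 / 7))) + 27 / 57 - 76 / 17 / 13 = -5329997861610263 / 256759276280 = -20758.74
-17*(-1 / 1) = 17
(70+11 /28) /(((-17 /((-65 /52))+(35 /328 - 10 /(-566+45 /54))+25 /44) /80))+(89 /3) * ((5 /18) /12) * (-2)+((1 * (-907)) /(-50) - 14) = 19670015520814927 /49574472954300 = 396.78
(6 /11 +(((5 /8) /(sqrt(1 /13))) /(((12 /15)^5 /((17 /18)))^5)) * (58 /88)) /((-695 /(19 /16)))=-233155848681926727294921875 * sqrt(13) /1665481278146158754147598336-57 /61160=-0.51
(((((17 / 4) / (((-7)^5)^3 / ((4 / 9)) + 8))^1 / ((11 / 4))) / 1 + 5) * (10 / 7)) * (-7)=-4700085894839914 / 94001717896801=-50.00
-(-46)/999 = 46/999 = 0.05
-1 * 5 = -5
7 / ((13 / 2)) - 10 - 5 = -181 / 13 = -13.92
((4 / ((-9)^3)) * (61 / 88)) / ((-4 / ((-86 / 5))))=-0.02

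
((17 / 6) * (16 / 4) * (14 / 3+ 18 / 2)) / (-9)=-1394 / 81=-17.21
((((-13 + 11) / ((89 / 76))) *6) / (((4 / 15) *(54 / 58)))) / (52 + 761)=-11020 / 217071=-0.05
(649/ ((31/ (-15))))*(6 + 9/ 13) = -846945/ 403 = -2101.60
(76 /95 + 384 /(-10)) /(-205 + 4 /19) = 0.18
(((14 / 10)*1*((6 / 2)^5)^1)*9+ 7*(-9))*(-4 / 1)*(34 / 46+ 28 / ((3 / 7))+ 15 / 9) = -93442608 / 115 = -812544.42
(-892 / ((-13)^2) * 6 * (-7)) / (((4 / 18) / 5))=842940 / 169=4987.81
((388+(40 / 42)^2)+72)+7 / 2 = 409607 / 882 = 464.41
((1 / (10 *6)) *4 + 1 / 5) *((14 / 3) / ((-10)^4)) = 0.00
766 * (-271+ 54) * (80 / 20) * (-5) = 3324440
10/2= 5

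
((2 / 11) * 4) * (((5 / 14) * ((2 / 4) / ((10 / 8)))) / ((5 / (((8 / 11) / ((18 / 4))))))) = 128 / 38115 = 0.00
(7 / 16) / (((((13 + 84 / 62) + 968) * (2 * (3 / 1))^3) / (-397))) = -0.00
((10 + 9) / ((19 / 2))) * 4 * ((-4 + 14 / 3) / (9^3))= 16 / 2187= 0.01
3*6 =18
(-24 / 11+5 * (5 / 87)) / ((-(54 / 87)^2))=52577 / 10692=4.92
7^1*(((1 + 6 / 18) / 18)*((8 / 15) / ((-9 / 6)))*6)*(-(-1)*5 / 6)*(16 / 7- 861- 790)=1519.80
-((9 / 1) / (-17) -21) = 366 / 17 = 21.53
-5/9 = -0.56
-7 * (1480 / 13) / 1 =-796.92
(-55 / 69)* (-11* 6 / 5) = 242 / 23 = 10.52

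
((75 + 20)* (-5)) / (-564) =475 / 564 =0.84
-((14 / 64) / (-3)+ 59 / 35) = -5419 / 3360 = -1.61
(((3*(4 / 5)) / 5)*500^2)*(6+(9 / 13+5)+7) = 29160000 / 13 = 2243076.92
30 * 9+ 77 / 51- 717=-22720 / 51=-445.49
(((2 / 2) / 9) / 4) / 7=1 / 252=0.00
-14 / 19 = -0.74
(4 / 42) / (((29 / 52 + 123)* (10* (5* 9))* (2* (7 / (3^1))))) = 0.00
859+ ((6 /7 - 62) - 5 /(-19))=106150 /133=798.12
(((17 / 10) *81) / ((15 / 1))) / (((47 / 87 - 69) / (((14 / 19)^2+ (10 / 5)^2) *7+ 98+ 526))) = -87.94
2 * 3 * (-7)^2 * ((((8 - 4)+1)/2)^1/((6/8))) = 980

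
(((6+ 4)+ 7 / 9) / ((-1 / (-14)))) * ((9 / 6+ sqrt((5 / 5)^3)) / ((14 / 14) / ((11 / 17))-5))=-37345 / 342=-109.20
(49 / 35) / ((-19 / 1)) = -7 / 95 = -0.07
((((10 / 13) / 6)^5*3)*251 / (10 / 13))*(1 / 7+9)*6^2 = 20080000 / 1799343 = 11.16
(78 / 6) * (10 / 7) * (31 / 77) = 4030 / 539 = 7.48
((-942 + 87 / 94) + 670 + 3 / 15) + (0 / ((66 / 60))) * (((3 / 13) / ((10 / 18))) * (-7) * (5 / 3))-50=-150811 / 470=-320.87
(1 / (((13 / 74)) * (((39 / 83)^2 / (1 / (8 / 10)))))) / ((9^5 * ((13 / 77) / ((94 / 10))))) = 922457767 / 30356972802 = 0.03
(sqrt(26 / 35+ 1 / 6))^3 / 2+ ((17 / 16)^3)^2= 1.87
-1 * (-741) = 741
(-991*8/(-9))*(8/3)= 63424/27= 2349.04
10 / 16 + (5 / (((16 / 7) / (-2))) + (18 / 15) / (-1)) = -4.95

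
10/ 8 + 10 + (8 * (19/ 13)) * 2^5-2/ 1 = 19937/ 52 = 383.40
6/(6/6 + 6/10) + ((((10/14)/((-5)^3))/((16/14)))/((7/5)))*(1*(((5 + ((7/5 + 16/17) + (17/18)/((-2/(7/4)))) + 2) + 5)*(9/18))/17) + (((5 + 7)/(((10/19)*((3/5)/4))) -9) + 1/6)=17119269779/116524800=146.92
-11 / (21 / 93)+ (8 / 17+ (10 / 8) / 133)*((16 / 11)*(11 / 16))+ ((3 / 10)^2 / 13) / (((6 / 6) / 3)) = -35428507 / 734825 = -48.21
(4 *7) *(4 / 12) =28 / 3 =9.33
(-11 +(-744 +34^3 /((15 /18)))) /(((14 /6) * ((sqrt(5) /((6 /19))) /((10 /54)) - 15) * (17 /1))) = 4640980 /327131 +26453586 * sqrt(5) /1635655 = 50.35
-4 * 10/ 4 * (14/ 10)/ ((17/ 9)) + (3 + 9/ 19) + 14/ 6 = -1555/ 969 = -1.60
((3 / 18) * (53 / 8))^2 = 2809 / 2304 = 1.22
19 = 19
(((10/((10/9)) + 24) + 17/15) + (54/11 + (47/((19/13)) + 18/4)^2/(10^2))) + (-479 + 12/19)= -2029441423/4765200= -425.89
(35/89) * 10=350/89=3.93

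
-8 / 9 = -0.89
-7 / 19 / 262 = -7 / 4978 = -0.00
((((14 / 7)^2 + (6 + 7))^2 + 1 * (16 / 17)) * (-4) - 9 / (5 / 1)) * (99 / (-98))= 9774567 / 8330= 1173.42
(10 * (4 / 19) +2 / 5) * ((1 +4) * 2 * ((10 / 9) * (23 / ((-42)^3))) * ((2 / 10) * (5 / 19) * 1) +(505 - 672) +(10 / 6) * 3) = -8722649323 / 21492135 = -405.85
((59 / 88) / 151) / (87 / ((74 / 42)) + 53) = 2183 / 50334944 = 0.00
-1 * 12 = -12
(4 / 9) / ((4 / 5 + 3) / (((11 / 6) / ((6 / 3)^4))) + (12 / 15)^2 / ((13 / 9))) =3575 / 270324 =0.01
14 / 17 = 0.82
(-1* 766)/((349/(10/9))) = -7660/3141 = -2.44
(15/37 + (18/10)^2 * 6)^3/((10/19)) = 117532703160567/7914531250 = 14850.24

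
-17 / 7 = -2.43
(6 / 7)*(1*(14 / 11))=12 / 11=1.09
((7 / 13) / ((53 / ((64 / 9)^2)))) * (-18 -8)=-57344 / 4293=-13.36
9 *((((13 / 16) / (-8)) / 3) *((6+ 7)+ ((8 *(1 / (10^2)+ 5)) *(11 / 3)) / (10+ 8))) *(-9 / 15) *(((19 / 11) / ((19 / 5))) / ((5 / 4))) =30953 / 22000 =1.41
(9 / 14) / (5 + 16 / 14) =9 / 86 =0.10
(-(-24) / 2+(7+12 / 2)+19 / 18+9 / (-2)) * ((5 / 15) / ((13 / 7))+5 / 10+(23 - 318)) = -2226829 / 351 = -6344.24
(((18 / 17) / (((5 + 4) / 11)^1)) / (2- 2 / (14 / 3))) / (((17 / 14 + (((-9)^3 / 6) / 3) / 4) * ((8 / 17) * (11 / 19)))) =-0.34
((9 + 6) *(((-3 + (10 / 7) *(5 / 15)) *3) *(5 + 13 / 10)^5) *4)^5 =-5821154925805287434623411197719863383481406778936951 / 3125000000000000000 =-1862769576257691979079492000000000.00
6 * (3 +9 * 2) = 126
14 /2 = 7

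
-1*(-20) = 20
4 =4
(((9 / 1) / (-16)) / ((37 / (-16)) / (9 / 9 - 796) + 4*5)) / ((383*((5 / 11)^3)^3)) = -0.09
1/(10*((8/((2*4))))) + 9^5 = 590491/10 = 59049.10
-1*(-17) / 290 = 17 / 290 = 0.06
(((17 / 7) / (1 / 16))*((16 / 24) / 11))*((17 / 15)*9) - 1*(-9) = 12713 / 385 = 33.02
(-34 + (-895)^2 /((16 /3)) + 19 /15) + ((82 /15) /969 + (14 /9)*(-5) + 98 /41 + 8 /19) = 477239029231 /3178320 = 150154.49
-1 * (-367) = 367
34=34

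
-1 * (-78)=78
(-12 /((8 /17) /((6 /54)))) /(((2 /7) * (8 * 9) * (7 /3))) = -17 /288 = -0.06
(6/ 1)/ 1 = 6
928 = 928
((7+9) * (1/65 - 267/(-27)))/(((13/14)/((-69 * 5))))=-29850688/507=-58877.10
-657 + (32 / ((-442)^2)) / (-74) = -1187275873 / 1807117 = -657.00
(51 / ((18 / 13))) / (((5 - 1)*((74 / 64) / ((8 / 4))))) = 1768 / 111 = 15.93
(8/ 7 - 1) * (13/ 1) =1.86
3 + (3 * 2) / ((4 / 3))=15 / 2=7.50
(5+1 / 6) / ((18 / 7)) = 217 / 108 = 2.01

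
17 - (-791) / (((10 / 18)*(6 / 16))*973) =14527 / 695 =20.90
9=9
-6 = -6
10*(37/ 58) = 185/ 29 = 6.38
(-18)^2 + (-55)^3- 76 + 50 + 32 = -166045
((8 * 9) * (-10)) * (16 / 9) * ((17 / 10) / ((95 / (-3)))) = 6528 / 95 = 68.72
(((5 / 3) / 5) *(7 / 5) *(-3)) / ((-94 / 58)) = 203 / 235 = 0.86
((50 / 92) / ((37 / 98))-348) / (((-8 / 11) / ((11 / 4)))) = 35685683 / 27232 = 1310.43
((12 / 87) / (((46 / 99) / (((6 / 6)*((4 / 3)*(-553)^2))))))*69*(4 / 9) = 107644768 / 29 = 3711888.55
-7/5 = -1.40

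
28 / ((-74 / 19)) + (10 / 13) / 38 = -65517 / 9139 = -7.17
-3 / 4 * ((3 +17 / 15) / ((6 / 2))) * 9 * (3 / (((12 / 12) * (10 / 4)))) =-11.16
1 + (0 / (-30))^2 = 1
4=4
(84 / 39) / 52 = 7 / 169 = 0.04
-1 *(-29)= 29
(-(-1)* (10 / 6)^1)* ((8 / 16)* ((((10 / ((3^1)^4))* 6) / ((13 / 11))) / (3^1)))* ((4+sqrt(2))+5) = 550* sqrt(2) / 3159+550 / 351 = 1.81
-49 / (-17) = 49 / 17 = 2.88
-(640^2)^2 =-167772160000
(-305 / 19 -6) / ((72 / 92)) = -9637 / 342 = -28.18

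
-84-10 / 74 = -3113 / 37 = -84.14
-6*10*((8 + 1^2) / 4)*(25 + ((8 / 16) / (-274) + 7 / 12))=-473130 / 137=-3453.50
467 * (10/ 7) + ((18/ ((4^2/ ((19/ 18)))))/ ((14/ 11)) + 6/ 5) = 749589/ 1120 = 669.28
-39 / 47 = -0.83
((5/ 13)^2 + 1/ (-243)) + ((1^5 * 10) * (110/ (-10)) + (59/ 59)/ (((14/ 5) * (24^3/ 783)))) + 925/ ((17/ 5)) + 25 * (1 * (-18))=-1440111701429/ 5004260352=-287.78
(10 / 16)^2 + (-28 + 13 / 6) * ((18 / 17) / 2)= -14455 / 1088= -13.29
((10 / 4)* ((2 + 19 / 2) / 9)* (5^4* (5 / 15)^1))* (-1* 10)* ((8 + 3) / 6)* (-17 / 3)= 67203125 / 972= 69139.02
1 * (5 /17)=0.29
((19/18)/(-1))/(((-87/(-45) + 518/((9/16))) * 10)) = -19/166108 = -0.00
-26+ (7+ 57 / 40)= -703 / 40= -17.58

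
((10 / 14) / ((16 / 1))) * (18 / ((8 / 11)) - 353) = -14.65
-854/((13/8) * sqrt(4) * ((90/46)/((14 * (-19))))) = 20899088/585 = 35724.94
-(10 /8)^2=-25 /16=-1.56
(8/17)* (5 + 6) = 88/17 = 5.18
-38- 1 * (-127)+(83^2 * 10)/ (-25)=-13333/ 5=-2666.60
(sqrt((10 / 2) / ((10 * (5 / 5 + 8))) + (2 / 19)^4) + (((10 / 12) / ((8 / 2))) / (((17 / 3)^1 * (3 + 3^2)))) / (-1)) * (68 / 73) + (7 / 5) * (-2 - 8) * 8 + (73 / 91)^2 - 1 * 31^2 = -15558123773 / 14508312 + 34 * sqrt(261218) / 79059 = -1072.14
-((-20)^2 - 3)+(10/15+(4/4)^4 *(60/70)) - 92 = -10237/21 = -487.48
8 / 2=4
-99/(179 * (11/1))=-9/179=-0.05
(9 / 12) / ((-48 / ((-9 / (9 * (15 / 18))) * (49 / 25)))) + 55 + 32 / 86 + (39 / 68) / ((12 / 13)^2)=56.08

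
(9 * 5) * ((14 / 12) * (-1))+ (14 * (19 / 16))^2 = 14329 / 64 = 223.89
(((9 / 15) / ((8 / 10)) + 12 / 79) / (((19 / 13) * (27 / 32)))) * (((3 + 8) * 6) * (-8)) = -91520 / 237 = -386.16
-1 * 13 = -13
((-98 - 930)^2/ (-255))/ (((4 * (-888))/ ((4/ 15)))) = 0.31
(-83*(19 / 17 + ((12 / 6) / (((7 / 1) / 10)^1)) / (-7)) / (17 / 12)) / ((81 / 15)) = -327020 / 42483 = -7.70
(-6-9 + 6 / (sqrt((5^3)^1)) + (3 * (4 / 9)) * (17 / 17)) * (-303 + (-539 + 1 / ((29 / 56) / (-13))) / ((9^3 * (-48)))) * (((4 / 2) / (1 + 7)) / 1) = 4201930715 / 4059072-20497223 * sqrt(5) / 1127520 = 994.55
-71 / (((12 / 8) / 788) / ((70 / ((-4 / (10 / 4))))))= 4895450 / 3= 1631816.67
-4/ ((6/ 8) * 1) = -16/ 3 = -5.33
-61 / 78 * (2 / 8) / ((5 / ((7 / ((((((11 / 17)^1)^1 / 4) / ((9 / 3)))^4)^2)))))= -53365179273383190528 / 13933327265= -3830038458.04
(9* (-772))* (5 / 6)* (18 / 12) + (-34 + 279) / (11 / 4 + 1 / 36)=-42984 / 5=-8596.80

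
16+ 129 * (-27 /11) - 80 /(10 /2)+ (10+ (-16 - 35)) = -3934 /11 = -357.64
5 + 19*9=176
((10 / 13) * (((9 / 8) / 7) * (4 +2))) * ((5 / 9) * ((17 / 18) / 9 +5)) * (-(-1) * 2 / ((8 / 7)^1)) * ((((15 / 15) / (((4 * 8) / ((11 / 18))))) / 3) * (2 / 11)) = 20675 / 4852224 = 0.00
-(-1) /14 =1 /14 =0.07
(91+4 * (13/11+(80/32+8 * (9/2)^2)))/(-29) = -8291/319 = -25.99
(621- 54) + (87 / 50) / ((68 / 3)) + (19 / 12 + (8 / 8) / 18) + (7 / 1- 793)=-6648901 / 30600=-217.28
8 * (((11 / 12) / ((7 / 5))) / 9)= 0.58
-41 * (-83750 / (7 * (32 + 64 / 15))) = 25753125 / 1904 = 13525.80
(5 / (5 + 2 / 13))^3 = 274625 / 300763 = 0.91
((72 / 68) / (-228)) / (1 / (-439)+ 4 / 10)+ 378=71056513 / 187986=377.99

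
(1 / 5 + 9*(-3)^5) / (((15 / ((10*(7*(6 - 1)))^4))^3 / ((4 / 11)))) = -21497249184053125000000000000000 / 27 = -796194414224189814814814800000.00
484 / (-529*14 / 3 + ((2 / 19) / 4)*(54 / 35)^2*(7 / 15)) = -6034875 / 30780823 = -0.20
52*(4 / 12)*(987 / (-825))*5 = -103.68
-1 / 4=-0.25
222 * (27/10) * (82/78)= 40959/65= 630.14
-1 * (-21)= 21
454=454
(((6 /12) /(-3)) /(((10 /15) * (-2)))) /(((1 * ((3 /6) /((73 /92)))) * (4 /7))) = 511 /1472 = 0.35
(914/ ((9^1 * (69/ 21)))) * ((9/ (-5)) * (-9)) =57582/ 115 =500.71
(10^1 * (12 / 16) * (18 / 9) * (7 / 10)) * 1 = 10.50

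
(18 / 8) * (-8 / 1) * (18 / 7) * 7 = -324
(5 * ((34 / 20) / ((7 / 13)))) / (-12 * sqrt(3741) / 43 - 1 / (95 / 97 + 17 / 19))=30246728083 / 1045201061387 - 15819333816 * sqrt(3741) / 1045201061387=-0.90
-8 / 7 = -1.14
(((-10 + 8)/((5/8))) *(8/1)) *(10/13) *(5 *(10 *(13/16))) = -800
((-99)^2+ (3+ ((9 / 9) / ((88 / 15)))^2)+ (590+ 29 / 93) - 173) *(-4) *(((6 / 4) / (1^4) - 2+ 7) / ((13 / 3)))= -7361327933 / 120032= -61328.05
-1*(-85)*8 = 680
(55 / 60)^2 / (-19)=-121 / 2736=-0.04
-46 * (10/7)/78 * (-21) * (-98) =-22540/13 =-1733.85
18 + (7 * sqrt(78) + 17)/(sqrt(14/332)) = 18 + sqrt(1162) * (17/7 + sqrt(78)) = 401.84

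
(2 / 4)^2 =1 / 4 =0.25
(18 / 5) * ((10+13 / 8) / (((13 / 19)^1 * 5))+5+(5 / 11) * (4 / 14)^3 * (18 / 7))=1041401133 / 34334300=30.33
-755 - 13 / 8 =-6053 / 8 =-756.62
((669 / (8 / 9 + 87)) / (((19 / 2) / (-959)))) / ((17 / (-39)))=64340406 / 36499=1762.80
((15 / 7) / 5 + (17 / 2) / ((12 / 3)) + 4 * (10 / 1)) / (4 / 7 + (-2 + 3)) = 27.08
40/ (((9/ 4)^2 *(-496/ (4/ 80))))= -2/ 2511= -0.00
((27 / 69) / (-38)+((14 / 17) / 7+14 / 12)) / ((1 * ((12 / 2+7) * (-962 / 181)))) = -2569657 / 139360611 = -0.02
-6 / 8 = -3 / 4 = -0.75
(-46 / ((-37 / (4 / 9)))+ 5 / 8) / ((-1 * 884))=-0.00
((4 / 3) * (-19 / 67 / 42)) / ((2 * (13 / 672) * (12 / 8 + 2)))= -1216 / 18291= -0.07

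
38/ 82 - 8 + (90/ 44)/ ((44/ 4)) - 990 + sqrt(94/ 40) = -9895713/ 9922 + sqrt(235)/ 10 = -995.82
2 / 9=0.22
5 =5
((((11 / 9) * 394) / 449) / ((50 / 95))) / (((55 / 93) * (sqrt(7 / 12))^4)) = 5569584 / 550025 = 10.13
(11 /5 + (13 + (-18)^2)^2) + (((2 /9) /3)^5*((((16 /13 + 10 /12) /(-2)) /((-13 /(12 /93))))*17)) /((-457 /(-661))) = 58525198175463248368 /515317247463915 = 113571.20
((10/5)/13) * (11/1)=22/13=1.69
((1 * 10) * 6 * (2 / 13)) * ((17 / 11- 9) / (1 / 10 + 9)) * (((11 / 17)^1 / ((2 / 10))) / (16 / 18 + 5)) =-4.15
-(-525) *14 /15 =490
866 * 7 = 6062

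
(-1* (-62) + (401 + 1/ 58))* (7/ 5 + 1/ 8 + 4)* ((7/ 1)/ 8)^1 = 8308937/ 3712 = 2238.40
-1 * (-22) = 22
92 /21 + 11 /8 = 967 /168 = 5.76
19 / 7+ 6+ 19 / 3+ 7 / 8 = 2675 / 168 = 15.92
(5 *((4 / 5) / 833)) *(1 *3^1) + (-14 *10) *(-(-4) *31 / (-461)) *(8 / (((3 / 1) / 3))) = 115692572 / 384013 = 301.27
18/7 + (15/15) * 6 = 60/7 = 8.57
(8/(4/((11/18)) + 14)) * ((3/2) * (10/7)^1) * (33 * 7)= 21780/113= 192.74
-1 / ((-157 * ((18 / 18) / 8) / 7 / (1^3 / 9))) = 56 / 1413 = 0.04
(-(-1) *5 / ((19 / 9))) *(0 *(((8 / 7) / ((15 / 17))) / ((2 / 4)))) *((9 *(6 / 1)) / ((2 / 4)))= 0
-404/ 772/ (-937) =101/ 180841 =0.00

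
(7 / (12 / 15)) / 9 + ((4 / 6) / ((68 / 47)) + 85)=52897 / 612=86.43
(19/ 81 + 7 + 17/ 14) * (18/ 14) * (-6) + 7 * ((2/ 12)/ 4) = -25435/ 392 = -64.89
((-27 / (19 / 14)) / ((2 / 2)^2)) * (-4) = 1512 / 19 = 79.58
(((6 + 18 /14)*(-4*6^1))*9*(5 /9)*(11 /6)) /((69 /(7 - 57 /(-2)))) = -132770 /161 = -824.66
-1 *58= -58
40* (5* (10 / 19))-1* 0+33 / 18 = 12209 / 114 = 107.10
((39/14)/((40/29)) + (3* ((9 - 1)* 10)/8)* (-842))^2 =200066003291961/313600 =637965571.72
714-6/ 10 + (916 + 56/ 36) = 73393/ 45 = 1630.96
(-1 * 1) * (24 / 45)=-8 / 15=-0.53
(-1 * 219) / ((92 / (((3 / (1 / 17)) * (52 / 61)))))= -145197 / 1403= -103.49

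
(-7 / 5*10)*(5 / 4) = -35 / 2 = -17.50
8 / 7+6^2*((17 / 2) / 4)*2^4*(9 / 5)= 77152 / 35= 2204.34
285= 285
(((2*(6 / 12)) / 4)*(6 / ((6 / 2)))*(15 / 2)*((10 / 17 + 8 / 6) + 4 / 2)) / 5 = 50 / 17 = 2.94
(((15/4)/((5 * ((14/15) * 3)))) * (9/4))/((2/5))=675/448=1.51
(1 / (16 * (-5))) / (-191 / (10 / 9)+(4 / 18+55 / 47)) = 423 / 5769976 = 0.00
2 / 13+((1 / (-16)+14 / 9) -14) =-12.35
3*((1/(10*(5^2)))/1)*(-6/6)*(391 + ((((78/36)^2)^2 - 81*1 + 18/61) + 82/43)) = -1136217679/283284000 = -4.01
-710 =-710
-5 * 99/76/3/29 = -165/2204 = -0.07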